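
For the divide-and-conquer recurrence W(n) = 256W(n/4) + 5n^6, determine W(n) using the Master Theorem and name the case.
Master Theorem template: W(n) = a·W(n/b) + f(n).
Here: a=256, b=4, f(n)=5n^6
Compute log_b(a) = log_4(256) = 4.
f(n) = 5n^6 = Ω(n^(4+ε)) with ε = 2, and the regularity condition holds (a·f(n/b) = (a/b^6)·f(n) with a/b^6 = 4^-2 < 1). Case 3: W(n) = Θ(f(n)) = Θ(n^6).

Case 3: W(n) = Θ(n^6)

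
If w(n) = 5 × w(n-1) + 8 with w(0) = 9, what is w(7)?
Computing step by step:
w(0) = 9
w(1) = 5 × 9 + 8 = 53
w(2) = 5 × 53 + 8 = 273
w(3) = 5 × 273 + 8 = 1373
w(4) = 5 × 1373 + 8 = 6873
w(5) = 5 × 6873 + 8 = 34373
w(6) = 5 × 34373 + 8 = 171873
w(7) = 5 × 171873 + 8 = 859373

859373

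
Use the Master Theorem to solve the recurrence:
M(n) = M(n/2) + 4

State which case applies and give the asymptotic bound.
Master Theorem template: M(n) = a·M(n/b) + f(n).
Here: a=1, b=2, f(n)=4
Compute log_b(a) = log_2(1) = 0.
f(n) = 4 = Θ(1). Case 2: M(n) = Θ(log n).

Case 2: M(n) = Θ(log n)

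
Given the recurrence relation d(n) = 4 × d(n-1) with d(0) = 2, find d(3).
Computing step by step:
d(0) = 2
d(1) = 4 × 2 = 8
d(2) = 4 × 8 = 32
d(3) = 4 × 32 = 128

128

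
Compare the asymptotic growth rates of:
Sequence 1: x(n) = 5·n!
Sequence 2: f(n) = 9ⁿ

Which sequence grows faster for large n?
Comparing growth rates:
Growth-rate hierarchy: log n ≺ any polynomial ≺ any exponential cⁿ (c>1) ≺ n! ≺ nⁿ.
factorial dominates exponential base 9 asymptotically.

x(n) grows faster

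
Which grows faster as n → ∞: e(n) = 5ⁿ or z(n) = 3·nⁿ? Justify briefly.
Comparing growth rates:
Growth-rate hierarchy: log n ≺ any polynomial ≺ any exponential cⁿ (c>1) ≺ n! ≺ nⁿ.
super-exponential nⁿ dominates exponential base 5 asymptotically.

z(n) grows faster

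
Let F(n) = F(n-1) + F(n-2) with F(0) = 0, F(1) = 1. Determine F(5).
Computing the sequence terms:
0, 1, 1, 2, 3, 5

5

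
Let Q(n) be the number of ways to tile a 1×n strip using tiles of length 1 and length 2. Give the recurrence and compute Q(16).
Condition on the last tile: it has length 1 (leaving a 1×(n-1) strip) or length 2 (leaving a 1×(n-2) strip), so Q(n) = Q(n-1) + Q(n-2) (order-2 linear recurrence).
For 0 ≤ i < 2 only unit tiles fit, so Q(i) = 1.
Iterating the recurrence: Q(2) = 2, Q(3) = 3, Q(4) = 5, Q(5) = 8, Q(6) = 13, Q(7) = 21, Q(8) = 34, Q(9) = 55, Q(10) = 89, Q(11) = 144, Q(12) = 233, Q(13) = 377, Q(14) = 610, Q(15) = 987, Q(16) = 1597.

Q(n) = Q(n-1) + Q(n-2), with Q(i) = 1 for 0 ≤ i < 2; Q(16) = 1597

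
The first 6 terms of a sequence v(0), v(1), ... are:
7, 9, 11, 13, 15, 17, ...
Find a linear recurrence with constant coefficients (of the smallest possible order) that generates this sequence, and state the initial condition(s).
Look for the lowest-order linear relation among consecutive terms.
Observation: consecutive differences are constant (= 2).
Check at n=2: 1·9 + 2 = 11. ✓

v(n) = v(n-1) + 2, v(0) = 7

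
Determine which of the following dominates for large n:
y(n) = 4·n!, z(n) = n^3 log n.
Comparing growth rates:
Growth-rate hierarchy: log n ≺ any polynomial ≺ any exponential cⁿ (c>1) ≺ n! ≺ nⁿ.
factorial dominates polynomial degree 3 (with log factor) asymptotically.

y(n) grows faster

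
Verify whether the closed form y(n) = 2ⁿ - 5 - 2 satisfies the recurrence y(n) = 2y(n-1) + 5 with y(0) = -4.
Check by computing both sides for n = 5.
From the recurrence with y(0) = -4:
  y(0) = -4, y(1) = -3, y(2) = -1, y(3) = 3, y(4) = 11, y(5) = 27
  so the recurrence gives y(5) = 27.
From the proposed closed form y(n) = 2ⁿ - 5 - 2:
  y(5) = 25.
The recurrence gives 27 but the closed form gives 25, so the closed form does not satisfy the recurrence.

No, the closed form is incorrect.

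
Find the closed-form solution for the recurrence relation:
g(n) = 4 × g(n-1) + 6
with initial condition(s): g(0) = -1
Recurrence: g(n) = 4 × g(n-1) + 6, initial: g(0) = -1.
Try g(n) = A·4ⁿ + C. Substituting: A·4ⁿ + C = 4(A·4ⁿ⁻¹ + C) + 6 = A·4ⁿ + 4C + 6, so C = 4C + 6, giving C = -2. Then g(0) = A - 2 = -1 gives A = 1.

g(n) = 4ⁿ - 2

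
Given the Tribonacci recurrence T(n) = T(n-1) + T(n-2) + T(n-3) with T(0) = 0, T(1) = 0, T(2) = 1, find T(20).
Computing the sequence terms:
0, 0, 1, 1, 2, 4, 7, 13, 24, 44, 81, 149, 274, 504, 927, 1705, 3136, 5768, 10609, 19513, 35890

35890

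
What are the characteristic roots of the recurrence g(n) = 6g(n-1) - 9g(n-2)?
Substitute g(n) = rⁿ and divide through by rⁿ⁻²: r² - 6r + 9 = 0
Factor: (r - 3)² = 0, so r = 3 (double root).
General solution: g(n) = (A + Bn)·3ⁿ

Characteristic: r² - 6r + 9 = 0, Roots: r = 3 (double root)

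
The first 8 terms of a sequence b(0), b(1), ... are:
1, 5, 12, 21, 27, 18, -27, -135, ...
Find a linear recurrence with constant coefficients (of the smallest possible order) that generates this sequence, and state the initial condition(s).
Look for the lowest-order linear relation among consecutive terms.
Observation: b(n) - 3·b(n-1) - (-3)·b(n-2) = 0 holds for the shown terms, and no order-1 relation b(n) = α·b(n-1) + β fits.
Check at n=3: 3·12 + (-3)·5 = 21. ✓

b(n) = 3b(n-1) - 3b(n-2), b(0) = 1, b(1) = 5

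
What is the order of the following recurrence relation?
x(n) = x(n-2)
The order is the largest lag k for which x(n-k) appears. Here the deepest term is x(n-2), so the order is 2.

Order 2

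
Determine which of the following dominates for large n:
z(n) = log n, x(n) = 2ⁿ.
Comparing growth rates:
Growth-rate hierarchy: log n ≺ any polynomial ≺ any exponential cⁿ (c>1) ≺ n! ≺ nⁿ.
exponential base 2 dominates logarithmic asymptotically.

x(n) grows faster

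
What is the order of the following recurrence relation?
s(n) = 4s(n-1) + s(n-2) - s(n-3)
The order is the largest lag k for which s(n-k) appears. Here the deepest term is s(n-3), so the order is 3.

Order 3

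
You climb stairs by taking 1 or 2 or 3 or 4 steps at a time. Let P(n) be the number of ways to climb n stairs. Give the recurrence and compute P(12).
Condition on the size of the last step (1 to 4): before it there were n-1, …, n-4 stairs climbed, and these cases are disjoint, so P(n) = P(n-1) + P(n-2) + P(n-3) + P(n-4) (order-4 linear recurrence).
Initial conditions by direct count (compositions of i into parts ≤ 4): P(1) = 1; P(2) = 2; P(3) = 4; P(4) = 8.
Iterating the recurrence: P(5) = 15, P(6) = 29, P(7) = 56, P(8) = 108, P(9) = 208, P(10) = 401, P(11) = 773, P(12) = 1490.

P(n) = P(n-1) + P(n-2) + P(n-3) + P(n-4), P(1) = 1, P(2) = 2, P(3) = 4, P(4) = 8; P(12) = 1490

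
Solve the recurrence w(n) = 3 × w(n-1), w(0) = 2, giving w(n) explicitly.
Recurrence: w(n) = 3 × w(n-1), initial: w(0) = 2.
Each term is 3 times the previous, so this is geometric with ratio 3. After n steps: w(n) = w(0)·3ⁿ = 2·3ⁿ.

w(n) = 2·3ⁿ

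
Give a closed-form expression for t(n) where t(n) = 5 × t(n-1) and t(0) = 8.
Recurrence: t(n) = 5 × t(n-1), initial: t(0) = 8.
Each term is 5 times the previous, so this is geometric with ratio 5. After n steps: t(n) = t(0)·5ⁿ = 8·5ⁿ.

t(n) = 8·5ⁿ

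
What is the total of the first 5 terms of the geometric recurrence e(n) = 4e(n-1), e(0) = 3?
Computing the sequence terms: 3, 12, 48, 192, 768
Adding these values together:

1023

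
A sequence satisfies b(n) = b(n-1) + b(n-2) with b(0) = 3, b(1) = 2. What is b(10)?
Computing the sequence terms:
3, 2, 5, 7, 12, 19, 31, 50, 81, 131, 212

212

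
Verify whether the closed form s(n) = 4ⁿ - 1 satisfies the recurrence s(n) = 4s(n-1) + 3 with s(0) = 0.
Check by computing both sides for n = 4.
From the recurrence with s(0) = 0:
  s(0) = 0, s(1) = 3, s(2) = 15, s(3) = 63, s(4) = 255
  so the recurrence gives s(4) = 255.
From the proposed closed form s(n) = 4ⁿ - 1:
  s(4) = 255.
Both sides give 255 at n = 4, and the initial condition(s) match, so the closed form is consistent.

Yes, the closed form is correct.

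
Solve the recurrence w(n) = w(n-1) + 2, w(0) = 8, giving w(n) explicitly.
Recurrence: w(n) = w(n-1) + 2, initial: w(0) = 8.
Each step adds 2, so w(n) = w(0) + 2n = 2n + 8.

w(n) = 2n + 8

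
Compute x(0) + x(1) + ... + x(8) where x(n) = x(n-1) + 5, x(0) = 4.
Computing the sequence terms: 4, 9, 14, 19, 24, 29, 34, 39, 44
Adding these values together:

216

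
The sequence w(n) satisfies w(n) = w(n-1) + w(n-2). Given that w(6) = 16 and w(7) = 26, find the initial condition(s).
Work backwards using w(k) = w(k+2) - w(k+1):
w(5) = w(7) - w(6) = 26 - 16 = 10
w(4) = w(6) - w(5) = 16 - 10 = 6
w(3) = w(5) - w(4) = 10 - 6 = 4
w(2) = w(4) - w(3) = 6 - 4 = 2
w(1) = w(3) - w(2) = 4 - 2 = 2
w(0) = w(2) - w(1) = 2 - 2 = 0

w(0) = 0, w(1) = 2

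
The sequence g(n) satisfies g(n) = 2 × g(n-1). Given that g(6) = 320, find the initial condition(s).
In general g(n) = 2ⁿ · g(0). At n = 6: g(0) = g(6) / 2^6 = 320 / 64 = 5.

g(0) = 5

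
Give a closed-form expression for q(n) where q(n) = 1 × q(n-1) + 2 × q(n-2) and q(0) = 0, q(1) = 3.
Recurrence: q(n) = 1 × q(n-1) + 2 × q(n-2), initial: q(0) = 0, q(1) = 3.
Characteristic equation: r² - 1r - 2 = 0, which factors as (r - 2)(r + 1) = 0, so r = 2, -1. General solution q(n) = A·2ⁿ + B·(-1)ⁿ. From q(0) = 0: A + B = 0. From q(1) = 3: 2A - 1B = 3. Solving gives A = 1, B = -1.

q(n) = 2ⁿ - (-1)ⁿ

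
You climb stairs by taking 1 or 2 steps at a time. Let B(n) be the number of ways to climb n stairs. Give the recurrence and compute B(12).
Condition on the size of the last step (1 to 2): before it there were n-1, …, n-2 stairs climbed, and these cases are disjoint, so B(n) = B(n-1) + B(n-2) (Fibonacci-type sequence).
Initial conditions by direct count (compositions of i into parts ≤ 2): B(1) = 1; B(2) = 2.
Iterating the recurrence: B(3) = 3, B(4) = 5, B(5) = 8, B(6) = 13, B(7) = 21, B(8) = 34, B(9) = 55, B(10) = 89, B(11) = 144, B(12) = 233.

B(n) = B(n-1) + B(n-2), B(1) = 1, B(2) = 2; B(12) = 233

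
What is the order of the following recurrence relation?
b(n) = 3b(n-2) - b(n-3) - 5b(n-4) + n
The order is the largest lag k for which b(n-k) appears. Here the deepest term is b(n-4) (the n term is non-homogeneous and does not affect the order), so the order is 4.

Order 4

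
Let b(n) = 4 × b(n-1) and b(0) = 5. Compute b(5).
Computing step by step:
b(0) = 5
b(1) = 4 × 5 = 20
b(2) = 4 × 20 = 80
b(3) = 4 × 80 = 320
b(4) = 4 × 320 = 1280
b(5) = 4 × 1280 = 5120

5120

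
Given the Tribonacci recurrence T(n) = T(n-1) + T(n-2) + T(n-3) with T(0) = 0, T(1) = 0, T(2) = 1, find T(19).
Computing the sequence terms:
0, 0, 1, 1, 2, 4, 7, 13, 24, 44, 81, 149, 274, 504, 927, 1705, 3136, 5768, 10609, 19513

19513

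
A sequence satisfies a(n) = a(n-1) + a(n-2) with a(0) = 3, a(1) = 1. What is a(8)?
Computing the sequence terms:
3, 1, 4, 5, 9, 14, 23, 37, 60

60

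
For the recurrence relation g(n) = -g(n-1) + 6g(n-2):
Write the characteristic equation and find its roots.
Substitute g(n) = rⁿ and divide through by rⁿ⁻²: r² + r - 6 = 0
Factor: (r - 2)(r + 3) = 0, so r = 2, -3.
General solution: g(n) = A·2ⁿ + B·(-3)ⁿ

Characteristic: r² + r - 6 = 0, Roots: r = 2, -3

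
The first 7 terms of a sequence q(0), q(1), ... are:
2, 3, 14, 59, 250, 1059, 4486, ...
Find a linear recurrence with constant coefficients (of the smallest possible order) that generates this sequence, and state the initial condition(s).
Look for the lowest-order linear relation among consecutive terms.
Observation: q(n) - 4·q(n-1) - (1)·q(n-2) = 0 holds for the shown terms, and no order-1 relation q(n) = α·q(n-1) + β fits.
Check at n=3: 4·14 + (1)·3 = 59. ✓

q(n) = 4q(n-1) + q(n-2), q(0) = 2, q(1) = 3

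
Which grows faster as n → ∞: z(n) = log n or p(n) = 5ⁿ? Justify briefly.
Comparing growth rates:
Growth-rate hierarchy: log n ≺ any polynomial ≺ any exponential cⁿ (c>1) ≺ n! ≺ nⁿ.
exponential base 5 dominates logarithmic asymptotically.

p(n) grows faster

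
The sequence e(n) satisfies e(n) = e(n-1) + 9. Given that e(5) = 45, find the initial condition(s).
e(5) = e(0) + 5·9, so e(0) = 45 - 45 = 0.

e(0) = 0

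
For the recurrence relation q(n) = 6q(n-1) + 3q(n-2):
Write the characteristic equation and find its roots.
Substitute q(n) = rⁿ and divide through by rⁿ⁻²: r² - 6r - 3 = 0
Discriminant: 6² + 4·3 = 48, not a perfect square, so by the quadratic formula r = (6 ± √48)/2.
General solution: q(n) = A·r₁ⁿ + B·r₂ⁿ where r₁,r₂ = (6 ± √48)/2

Characteristic: r² - 6r - 3 = 0, Roots: r = (6 ± √48)/2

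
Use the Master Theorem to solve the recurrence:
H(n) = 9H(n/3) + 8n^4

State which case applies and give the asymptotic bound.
Master Theorem template: H(n) = a·H(n/b) + f(n).
Here: a=9, b=3, f(n)=8n^4
Compute log_b(a) = log_3(9) = 2.
f(n) = 8n^4 = Ω(n^(2+ε)) with ε = 2, and the regularity condition holds (a·f(n/b) = (a/b^4)·f(n) with a/b^4 = 3^-2 < 1). Case 3: H(n) = Θ(f(n)) = Θ(n^4).

Case 3: H(n) = Θ(n^4)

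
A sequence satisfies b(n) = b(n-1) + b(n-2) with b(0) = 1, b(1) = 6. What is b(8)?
Computing the sequence terms:
1, 6, 7, 13, 20, 33, 53, 86, 139

139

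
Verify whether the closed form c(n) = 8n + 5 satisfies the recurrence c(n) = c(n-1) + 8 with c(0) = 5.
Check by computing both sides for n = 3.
From the recurrence with c(0) = 5:
  c(0) = 5, c(1) = 13, c(2) = 21, c(3) = 29
  so the recurrence gives c(3) = 29.
From the proposed closed form c(n) = 8n + 5:
  c(3) = 29.
Both sides give 29 at n = 3, and the initial condition(s) match, so the closed form is consistent.

Yes, the closed form is correct.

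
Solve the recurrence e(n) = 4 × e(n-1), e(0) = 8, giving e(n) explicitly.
Recurrence: e(n) = 4 × e(n-1), initial: e(0) = 8.
Each term is 4 times the previous, so this is geometric with ratio 4. After n steps: e(n) = e(0)·4ⁿ = 8·4ⁿ.

e(n) = 8·4ⁿ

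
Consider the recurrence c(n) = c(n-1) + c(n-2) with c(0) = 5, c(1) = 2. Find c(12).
Computing the sequence terms:
5, 2, 7, 9, 16, 25, 41, 66, 107, 173, 280, 453, 733

733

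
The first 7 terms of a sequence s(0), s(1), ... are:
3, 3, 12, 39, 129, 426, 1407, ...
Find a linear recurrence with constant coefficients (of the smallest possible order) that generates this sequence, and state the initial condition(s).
Look for the lowest-order linear relation among consecutive terms.
Observation: s(n) - 3·s(n-1) - (1)·s(n-2) = 0 holds for the shown terms, and no order-1 relation s(n) = α·s(n-1) + β fits.
Check at n=3: 3·12 + (1)·3 = 39. ✓

s(n) = 3s(n-1) + s(n-2), s(0) = 3, s(1) = 3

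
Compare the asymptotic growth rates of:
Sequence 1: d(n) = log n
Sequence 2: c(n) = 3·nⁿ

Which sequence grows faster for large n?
Comparing growth rates:
Growth-rate hierarchy: log n ≺ any polynomial ≺ any exponential cⁿ (c>1) ≺ n! ≺ nⁿ.
super-exponential nⁿ dominates logarithmic asymptotically.

c(n) grows faster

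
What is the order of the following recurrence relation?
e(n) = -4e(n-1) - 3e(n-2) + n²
The order is the largest lag k for which e(n-k) appears. Here the deepest term is e(n-2) (the n² term is non-homogeneous and does not affect the order), so the order is 2.

Order 2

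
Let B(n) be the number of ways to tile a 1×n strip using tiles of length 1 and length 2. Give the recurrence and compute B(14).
Condition on the last tile: it has length 1 (leaving a 1×(n-1) strip) or length 2 (leaving a 1×(n-2) strip), so B(n) = B(n-1) + B(n-2) (order-2 linear recurrence).
For 0 ≤ i < 2 only unit tiles fit, so B(i) = 1.
Iterating the recurrence: B(2) = 2, B(3) = 3, B(4) = 5, B(5) = 8, B(6) = 13, B(7) = 21, B(8) = 34, B(9) = 55, B(10) = 89, B(11) = 144, B(12) = 233, B(13) = 377, B(14) = 610.

B(n) = B(n-1) + B(n-2), with B(i) = 1 for 0 ≤ i < 2; B(14) = 610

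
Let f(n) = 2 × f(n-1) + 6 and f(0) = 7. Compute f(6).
Computing step by step:
f(0) = 7
f(1) = 2 × 7 + 6 = 20
f(2) = 2 × 20 + 6 = 46
f(3) = 2 × 46 + 6 = 98
f(4) = 2 × 98 + 6 = 202
f(5) = 2 × 202 + 6 = 410
f(6) = 2 × 410 + 6 = 826

826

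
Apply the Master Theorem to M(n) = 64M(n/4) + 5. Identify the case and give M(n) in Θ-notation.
Master Theorem template: M(n) = a·M(n/b) + f(n).
Here: a=64, b=4, f(n)=5
Compute log_b(a) = log_4(64) = 3.
f(n) = 5 = O(n^(3-ε)) with ε = 3. Case 1: M(n) = Θ(n^log_b(a)) = Θ(n^3).

Case 1: M(n) = Θ(n^3)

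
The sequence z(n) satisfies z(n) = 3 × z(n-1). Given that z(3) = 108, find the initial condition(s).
In general z(n) = 3ⁿ · z(0). At n = 3: z(0) = z(3) / 3^3 = 108 / 27 = 4.

z(0) = 4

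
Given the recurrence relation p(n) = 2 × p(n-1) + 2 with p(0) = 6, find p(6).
Computing step by step:
p(0) = 6
p(1) = 2 × 6 + 2 = 14
p(2) = 2 × 14 + 2 = 30
p(3) = 2 × 30 + 2 = 62
p(4) = 2 × 62 + 2 = 126
p(5) = 2 × 126 + 2 = 254
p(6) = 2 × 254 + 2 = 510

510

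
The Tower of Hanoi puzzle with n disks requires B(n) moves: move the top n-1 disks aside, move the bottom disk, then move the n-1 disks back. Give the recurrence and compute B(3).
Moving n disks = move the top n-1 disks aside (B(n-1) moves) + move the largest disk (1 move) + move the n-1 disks back on top (B(n-1) moves), so B(n) = 2B(n-1) + 1, with B(1) = 1 (a single disk takes one move).
First terms: 1, 3, 7, … — each is one less than a power of 2. Indeed B(n) + 1 = 2(B(n-1) + 1) with B(1) + 1 = 2, so B(n) + 1 = 2ⁿ and B(n) = 2ⁿ - 1.
Hence B(3) = 2^3 - 1 = 8 - 1 = 7.

B(n) = 2B(n-1) + 1, B(1) = 1; B(3) = 7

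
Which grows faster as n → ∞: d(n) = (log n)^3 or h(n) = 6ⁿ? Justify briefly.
Comparing growth rates:
Growth-rate hierarchy: log n ≺ any polynomial ≺ any exponential cⁿ (c>1) ≺ n! ≺ nⁿ.
exponential base 6 dominates polylogarithmic (log n)^3 asymptotically.

h(n) grows faster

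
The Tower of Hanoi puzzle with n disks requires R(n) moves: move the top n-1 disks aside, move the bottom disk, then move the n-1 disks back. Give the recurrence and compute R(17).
Moving n disks = move the top n-1 disks aside (R(n-1) moves) + move the largest disk (1 move) + move the n-1 disks back on top (R(n-1) moves), so R(n) = 2R(n-1) + 1, with R(1) = 1 (a single disk takes one move).
First terms: 1, 3, 7, 15, 31, 63, … — each is one less than a power of 2. Indeed R(n) + 1 = 2(R(n-1) + 1) with R(1) + 1 = 2, so R(n) + 1 = 2ⁿ and R(n) = 2ⁿ - 1.
Hence R(17) = 2^17 - 1 = 131072 - 1 = 131071.

R(n) = 2R(n-1) + 1, R(1) = 1; R(17) = 131071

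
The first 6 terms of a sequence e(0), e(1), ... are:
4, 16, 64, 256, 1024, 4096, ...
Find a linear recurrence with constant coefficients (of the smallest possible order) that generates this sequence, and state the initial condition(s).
Look for the lowest-order linear relation among consecutive terms.
Observation: each term is 4× the previous.
Check at n=2: 4·16 = 64. ✓

e(n) = 4 × e(n-1), e(0) = 4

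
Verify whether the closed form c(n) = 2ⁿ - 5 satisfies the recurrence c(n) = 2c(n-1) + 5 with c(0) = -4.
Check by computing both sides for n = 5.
From the recurrence with c(0) = -4:
  c(0) = -4, c(1) = -3, c(2) = -1, c(3) = 3, c(4) = 11, c(5) = 27
  so the recurrence gives c(5) = 27.
From the proposed closed form c(n) = 2ⁿ - 5:
  c(5) = 27.
Both sides give 27 at n = 5, and the initial condition(s) match, so the closed form is consistent.

Yes, the closed form is correct.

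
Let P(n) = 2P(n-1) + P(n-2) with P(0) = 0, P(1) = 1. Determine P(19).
Computing the sequence terms:
0, 1, 2, 5, 12, 29, 70, 169, 408, 985, 2378, 5741, 13860, 33461, 80782, 195025, 470832, 1136689, 2744210, 6625109

6625109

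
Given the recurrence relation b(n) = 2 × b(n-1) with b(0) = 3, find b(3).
Computing step by step:
b(0) = 3
b(1) = 2 × 3 = 6
b(2) = 2 × 6 = 12
b(3) = 2 × 12 = 24

24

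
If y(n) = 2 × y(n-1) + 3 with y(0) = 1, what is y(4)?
Computing step by step:
y(0) = 1
y(1) = 2 × 1 + 3 = 5
y(2) = 2 × 5 + 3 = 13
y(3) = 2 × 13 + 3 = 29
y(4) = 2 × 29 + 3 = 61

61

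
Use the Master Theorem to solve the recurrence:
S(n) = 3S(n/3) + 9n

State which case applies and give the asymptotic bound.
Master Theorem template: S(n) = a·S(n/b) + f(n).
Here: a=3, b=3, f(n)=9n
Compute log_b(a) = log_3(3) = 1.
f(n) = 9n = Θ(n). Case 2: S(n) = Θ(n log n).

Case 2: S(n) = Θ(n log n)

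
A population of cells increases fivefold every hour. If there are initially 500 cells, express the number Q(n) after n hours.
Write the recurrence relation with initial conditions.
Each hour multiplies the count by 5, so the count after n hours depends only on the count after n-1 hours: Q(n) = 5 × Q(n-1). The starting count gives Q(0) = 500.
Unrolling n times gives the closed form Q(n) = 500 × 5ⁿ.

Q(n) = 5 × Q(n-1), Q(0) = 500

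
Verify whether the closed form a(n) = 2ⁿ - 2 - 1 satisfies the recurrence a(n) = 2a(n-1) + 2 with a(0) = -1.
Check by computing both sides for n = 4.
From the recurrence with a(0) = -1:
  a(0) = -1, a(1) = 0, a(2) = 2, a(3) = 6, a(4) = 14
  so the recurrence gives a(4) = 14.
From the proposed closed form a(n) = 2ⁿ - 2 - 1:
  a(4) = 13.
The recurrence gives 14 but the closed form gives 13, so the closed form does not satisfy the recurrence.

No, the closed form is incorrect.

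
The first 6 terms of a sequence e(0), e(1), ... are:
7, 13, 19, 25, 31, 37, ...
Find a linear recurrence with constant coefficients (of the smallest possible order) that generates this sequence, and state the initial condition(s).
Look for the lowest-order linear relation among consecutive terms.
Observation: consecutive differences are constant (= 6).
Check at n=2: 1·13 + 6 = 19. ✓

e(n) = e(n-1) + 6, e(0) = 7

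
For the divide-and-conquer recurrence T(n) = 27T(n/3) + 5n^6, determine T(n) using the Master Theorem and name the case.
Master Theorem template: T(n) = a·T(n/b) + f(n).
Here: a=27, b=3, f(n)=5n^6
Compute log_b(a) = log_3(27) = 3.
f(n) = 5n^6 = Ω(n^(3+ε)) with ε = 3, and the regularity condition holds (a·f(n/b) = (a/b^6)·f(n) with a/b^6 = 3^-3 < 1). Case 3: T(n) = Θ(f(n)) = Θ(n^6).

Case 3: T(n) = Θ(n^6)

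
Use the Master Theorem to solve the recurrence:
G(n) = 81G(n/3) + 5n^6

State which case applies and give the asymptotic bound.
Master Theorem template: G(n) = a·G(n/b) + f(n).
Here: a=81, b=3, f(n)=5n^6
Compute log_b(a) = log_3(81) = 4.
f(n) = 5n^6 = Ω(n^(4+ε)) with ε = 2, and the regularity condition holds (a·f(n/b) = (a/b^6)·f(n) with a/b^6 = 3^-2 < 1). Case 3: G(n) = Θ(f(n)) = Θ(n^6).

Case 3: G(n) = Θ(n^6)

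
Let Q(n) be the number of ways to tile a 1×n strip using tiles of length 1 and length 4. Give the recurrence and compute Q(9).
Condition on the last tile: it has length 1 (leaving a 1×(n-1) strip) or length 4 (leaving a 1×(n-4) strip), so Q(n) = Q(n-1) + Q(n-4) (order-4 linear recurrence).
For 0 ≤ i < 4 only unit tiles fit, so Q(i) = 1.
Iterating the recurrence: Q(4) = 2, Q(5) = 3, Q(6) = 4, Q(7) = 5, Q(8) = 7, Q(9) = 10.

Q(n) = Q(n-1) + Q(n-4), with Q(i) = 1 for 0 ≤ i < 4; Q(9) = 10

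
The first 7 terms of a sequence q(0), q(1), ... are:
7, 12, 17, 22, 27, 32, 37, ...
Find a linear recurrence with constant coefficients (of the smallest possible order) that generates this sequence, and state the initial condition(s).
Look for the lowest-order linear relation among consecutive terms.
Observation: consecutive differences are constant (= 5).
Check at n=2: 1·12 + 5 = 17. ✓

q(n) = q(n-1) + 5, q(0) = 7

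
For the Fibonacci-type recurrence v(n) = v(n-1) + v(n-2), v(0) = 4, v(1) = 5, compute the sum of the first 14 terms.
Computing the sequence terms: 4, 5, 9, 14, 23, 37, 60, 97, 157, 254, 411, 665, 1076, 1741
Adding these values together:

4553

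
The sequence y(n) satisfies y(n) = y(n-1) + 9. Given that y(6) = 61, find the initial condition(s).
y(6) = y(0) + 6·9, so y(0) = 61 - 54 = 7.

y(0) = 7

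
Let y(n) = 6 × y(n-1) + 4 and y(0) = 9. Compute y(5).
Computing step by step:
y(0) = 9
y(1) = 6 × 9 + 4 = 58
y(2) = 6 × 58 + 4 = 352
y(3) = 6 × 352 + 4 = 2116
y(4) = 6 × 2116 + 4 = 12700
y(5) = 6 × 12700 + 4 = 76204

76204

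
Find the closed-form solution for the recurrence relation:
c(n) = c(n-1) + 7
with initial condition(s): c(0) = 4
Recurrence: c(n) = c(n-1) + 7, initial: c(0) = 4.
Each step adds 7, so c(n) = c(0) + 7n = 7n + 4.

c(n) = 7n + 4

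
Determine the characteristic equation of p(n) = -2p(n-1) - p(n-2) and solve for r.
Substitute p(n) = rⁿ and divide through by rⁿ⁻²: r² + 2r + 1 = 0
Factor: (r + 1)² = 0, so r = -1 (double root).
General solution: p(n) = (A + Bn)·(-1)ⁿ

Characteristic: r² + 2r + 1 = 0, Roots: r = -1 (double root)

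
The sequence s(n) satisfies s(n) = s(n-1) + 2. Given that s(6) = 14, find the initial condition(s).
s(6) = s(0) + 6·2, so s(0) = 14 - 12 = 2.

s(0) = 2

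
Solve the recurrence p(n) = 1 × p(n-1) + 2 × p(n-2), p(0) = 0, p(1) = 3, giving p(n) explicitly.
Recurrence: p(n) = 1 × p(n-1) + 2 × p(n-2), initial: p(0) = 0, p(1) = 3.
Characteristic equation: r² - 1r - 2 = 0, which factors as (r - 2)(r + 1) = 0, so r = 2, -1. General solution p(n) = A·2ⁿ + B·(-1)ⁿ. From p(0) = 0: A + B = 0. From p(1) = 3: 2A - 1B = 3. Solving gives A = 1, B = -1.

p(n) = 2ⁿ - (-1)ⁿ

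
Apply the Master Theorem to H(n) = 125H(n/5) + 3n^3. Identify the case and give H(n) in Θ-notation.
Master Theorem template: H(n) = a·H(n/b) + f(n).
Here: a=125, b=5, f(n)=3n^3
Compute log_b(a) = log_5(125) = 3.
f(n) = 3n^3 = Θ(n^3). Case 2: H(n) = Θ(n^3 log n).

Case 2: H(n) = Θ(n^3 log n)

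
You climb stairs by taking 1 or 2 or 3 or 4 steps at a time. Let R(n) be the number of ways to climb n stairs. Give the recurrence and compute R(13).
Condition on the size of the last step (1 to 4): before it there were n-1, …, n-4 stairs climbed, and these cases are disjoint, so R(n) = R(n-1) + R(n-2) + R(n-3) + R(n-4) (order-4 linear recurrence).
Initial conditions by direct count (compositions of i into parts ≤ 4): R(1) = 1; R(2) = 2; R(3) = 4; R(4) = 8.
Iterating the recurrence: R(5) = 15, R(6) = 29, R(7) = 56, R(8) = 108, R(9) = 208, R(10) = 401, R(11) = 773, R(12) = 1490, R(13) = 2872.

R(n) = R(n-1) + R(n-2) + R(n-3) + R(n-4), R(1) = 1, R(2) = 2, R(3) = 4, R(4) = 8; R(13) = 2872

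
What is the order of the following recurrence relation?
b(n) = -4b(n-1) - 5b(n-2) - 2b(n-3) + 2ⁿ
The order is the largest lag k for which b(n-k) appears. Here the deepest term is b(n-3) (the 2ⁿ term is non-homogeneous and does not affect the order), so the order is 3.

Order 3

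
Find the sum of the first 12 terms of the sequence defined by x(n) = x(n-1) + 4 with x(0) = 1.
Computing the sequence terms: 1, 5, 9, 13, 17, 21, 25, 29, 33, 37, 41, 45
Adding these values together:

276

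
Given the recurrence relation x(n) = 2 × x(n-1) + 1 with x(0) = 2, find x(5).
Computing step by step:
x(0) = 2
x(1) = 2 × 2 + 1 = 5
x(2) = 2 × 5 + 1 = 11
x(3) = 2 × 11 + 1 = 23
x(4) = 2 × 23 + 1 = 47
x(5) = 2 × 47 + 1 = 95

95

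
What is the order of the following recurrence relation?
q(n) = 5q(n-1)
The order is the largest lag k for which q(n-k) appears. Here the deepest term is q(n-1), so the order is 1.

Order 1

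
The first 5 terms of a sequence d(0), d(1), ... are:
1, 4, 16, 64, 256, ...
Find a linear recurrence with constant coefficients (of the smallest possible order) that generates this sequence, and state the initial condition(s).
Look for the lowest-order linear relation among consecutive terms.
Observation: each term is 4× the previous.
Check at n=2: 4·4 = 16. ✓

d(n) = 4 × d(n-1), d(0) = 1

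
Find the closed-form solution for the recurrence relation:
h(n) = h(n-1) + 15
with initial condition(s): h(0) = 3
Recurrence: h(n) = h(n-1) + 15, initial: h(0) = 3.
Each step adds 15, so h(n) = h(0) + 15n = 15n + 3.

h(n) = 15n + 3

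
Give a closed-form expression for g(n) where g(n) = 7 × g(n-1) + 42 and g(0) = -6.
Recurrence: g(n) = 7 × g(n-1) + 42, initial: g(0) = -6.
Try g(n) = A·7ⁿ + C. Substituting: A·7ⁿ + C = 7(A·7ⁿ⁻¹ + C) + 42 = A·7ⁿ + 7C + 42, so C = 7C + 42, giving C = -7. Then g(0) = A - 7 = -6 gives A = 1.

g(n) = 7ⁿ - 7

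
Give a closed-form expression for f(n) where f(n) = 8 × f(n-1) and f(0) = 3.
Recurrence: f(n) = 8 × f(n-1), initial: f(0) = 3.
Each term is 8 times the previous, so this is geometric with ratio 8. After n steps: f(n) = f(0)·8ⁿ = 3·8ⁿ.

f(n) = 3·8ⁿ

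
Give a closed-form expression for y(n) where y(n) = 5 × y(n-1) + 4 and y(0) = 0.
Recurrence: y(n) = 5 × y(n-1) + 4, initial: y(0) = 0.
Try y(n) = A·5ⁿ + C. Substituting: A·5ⁿ + C = 5(A·5ⁿ⁻¹ + C) + 4 = A·5ⁿ + 5C + 4, so C = 5C + 4, giving C = -1. Then y(0) = A - 1 = 0 gives A = 1.

y(n) = 5ⁿ - 1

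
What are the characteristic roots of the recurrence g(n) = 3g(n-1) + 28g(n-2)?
Substitute g(n) = rⁿ and divide through by rⁿ⁻²: r² - 3r - 28 = 0
Factor: (r - 7)(r + 4) = 0, so r = 7, -4.
General solution: g(n) = A·7ⁿ + B·(-4)ⁿ

Characteristic: r² - 3r - 28 = 0, Roots: r = 7, -4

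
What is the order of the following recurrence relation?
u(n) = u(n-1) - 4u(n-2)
The order is the largest lag k for which u(n-k) appears. Here the deepest term is u(n-2), so the order is 2.

Order 2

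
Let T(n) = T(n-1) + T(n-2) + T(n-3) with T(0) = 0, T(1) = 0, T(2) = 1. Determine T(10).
Computing the sequence terms:
0, 0, 1, 1, 2, 4, 7, 13, 24, 44, 81

81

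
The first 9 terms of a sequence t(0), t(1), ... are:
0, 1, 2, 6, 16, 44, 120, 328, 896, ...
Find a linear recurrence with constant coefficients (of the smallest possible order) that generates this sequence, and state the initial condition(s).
Look for the lowest-order linear relation among consecutive terms.
Observation: t(n) - 2·t(n-1) - (2)·t(n-2) = 0 holds for the shown terms, and no order-1 relation t(n) = α·t(n-1) + β fits.
Check at n=3: 2·2 + (2)·1 = 6. ✓

t(n) = 2t(n-1) + 2t(n-2), t(0) = 0, t(1) = 1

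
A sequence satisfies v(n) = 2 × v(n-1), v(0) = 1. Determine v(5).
Computing step by step:
v(0) = 1
v(1) = 2 × 1 = 2
v(2) = 2 × 2 = 4
v(3) = 2 × 4 = 8
v(4) = 2 × 8 = 16
v(5) = 2 × 16 = 32

32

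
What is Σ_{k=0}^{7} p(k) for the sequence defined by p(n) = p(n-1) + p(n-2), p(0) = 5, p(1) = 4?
Computing the sequence terms: 5, 4, 9, 13, 22, 35, 57, 92
Adding these values together:

237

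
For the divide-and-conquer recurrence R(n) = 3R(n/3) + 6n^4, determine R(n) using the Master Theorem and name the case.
Master Theorem template: R(n) = a·R(n/b) + f(n).
Here: a=3, b=3, f(n)=6n^4
Compute log_b(a) = log_3(3) = 1.
f(n) = 6n^4 = Ω(n^(1+ε)) with ε = 3, and the regularity condition holds (a·f(n/b) = (a/b^4)·f(n) with a/b^4 = 3^-3 < 1). Case 3: R(n) = Θ(f(n)) = Θ(n^4).

Case 3: R(n) = Θ(n^4)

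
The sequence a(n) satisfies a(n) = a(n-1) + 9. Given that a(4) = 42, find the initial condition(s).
a(4) = a(0) + 4·9, so a(0) = 42 - 36 = 6.

a(0) = 6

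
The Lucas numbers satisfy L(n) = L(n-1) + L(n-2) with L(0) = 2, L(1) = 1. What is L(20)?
Computing the sequence terms:
2, 1, 3, 4, 7, 11, 18, 29, 47, 76, 123, 199, 322, 521, 843, 1364, 2207, 3571, 5778, 9349, 15127

15127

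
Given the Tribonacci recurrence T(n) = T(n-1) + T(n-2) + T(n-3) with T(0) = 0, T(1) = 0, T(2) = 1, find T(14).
Computing the sequence terms:
0, 0, 1, 1, 2, 4, 7, 13, 24, 44, 81, 149, 274, 504, 927

927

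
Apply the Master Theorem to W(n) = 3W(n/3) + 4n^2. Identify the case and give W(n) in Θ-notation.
Master Theorem template: W(n) = a·W(n/b) + f(n).
Here: a=3, b=3, f(n)=4n^2
Compute log_b(a) = log_3(3) = 1.
f(n) = 4n^2 = Ω(n^(1+ε)) with ε = 1, and the regularity condition holds (a·f(n/b) = (a/b^2)·f(n) with a/b^2 = 3^-1 < 1). Case 3: W(n) = Θ(f(n)) = Θ(n^2).

Case 3: W(n) = Θ(n^2)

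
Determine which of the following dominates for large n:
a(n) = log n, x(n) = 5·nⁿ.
Comparing growth rates:
Growth-rate hierarchy: log n ≺ any polynomial ≺ any exponential cⁿ (c>1) ≺ n! ≺ nⁿ.
super-exponential nⁿ dominates logarithmic asymptotically.

x(n) grows faster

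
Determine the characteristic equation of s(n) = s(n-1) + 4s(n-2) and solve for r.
Substitute s(n) = rⁿ and divide through by rⁿ⁻²: r² - r - 4 = 0
Discriminant: 1² + 4·4 = 17, not a perfect square, so by the quadratic formula r = (1 ± √17)/2.
General solution: s(n) = A·r₁ⁿ + B·r₂ⁿ where r₁,r₂ = (1 ± √17)/2

Characteristic: r² - r - 4 = 0, Roots: r = (1 ± √17)/2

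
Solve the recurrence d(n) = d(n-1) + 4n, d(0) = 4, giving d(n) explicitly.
Recurrence: d(n) = d(n-1) + 4n, initial: d(0) = 4.
Telescoping: d(n) = d(0) + 4·Σᵢ₌₁ⁿ i = 4 + 4·n(n+1)/2.

d(n) = 4·n(n+1)/2 + 4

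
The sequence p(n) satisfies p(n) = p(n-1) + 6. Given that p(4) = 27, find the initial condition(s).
p(4) = p(0) + 4·6, so p(0) = 27 - 24 = 3.

p(0) = 3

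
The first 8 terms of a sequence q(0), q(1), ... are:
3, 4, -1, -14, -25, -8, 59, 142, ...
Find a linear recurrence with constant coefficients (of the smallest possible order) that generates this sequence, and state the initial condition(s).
Look for the lowest-order linear relation among consecutive terms.
Observation: q(n) - 2·q(n-1) - (-3)·q(n-2) = 0 holds for the shown terms, and no order-1 relation q(n) = α·q(n-1) + β fits.
Check at n=3: 2·-1 + (-3)·4 = -14. ✓

q(n) = 2q(n-1) - 3q(n-2), q(0) = 3, q(1) = 4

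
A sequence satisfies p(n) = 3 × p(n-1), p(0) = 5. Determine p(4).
Computing step by step:
p(0) = 5
p(1) = 3 × 5 = 15
p(2) = 3 × 15 = 45
p(3) = 3 × 45 = 135
p(4) = 3 × 135 = 405

405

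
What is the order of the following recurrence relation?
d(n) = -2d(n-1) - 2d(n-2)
The order is the largest lag k for which d(n-k) appears. Here the deepest term is d(n-2), so the order is 2.

Order 2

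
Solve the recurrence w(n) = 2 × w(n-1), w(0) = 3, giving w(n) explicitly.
Recurrence: w(n) = 2 × w(n-1), initial: w(0) = 3.
Each term is 2 times the previous, so this is geometric with ratio 2. After n steps: w(n) = w(0)·2ⁿ = 3·2ⁿ.

w(n) = 3·2ⁿ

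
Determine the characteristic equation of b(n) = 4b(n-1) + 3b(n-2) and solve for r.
Substitute b(n) = rⁿ and divide through by rⁿ⁻²: r² - 4r - 3 = 0
Discriminant: 4² + 4·3 = 28, not a perfect square, so by the quadratic formula r = (4 ± √28)/2.
General solution: b(n) = A·r₁ⁿ + B·r₂ⁿ where r₁,r₂ = (4 ± √28)/2

Characteristic: r² - 4r - 3 = 0, Roots: r = (4 ± √28)/2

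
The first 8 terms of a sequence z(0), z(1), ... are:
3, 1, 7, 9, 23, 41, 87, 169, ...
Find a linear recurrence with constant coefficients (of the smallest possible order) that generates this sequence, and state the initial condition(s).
Look for the lowest-order linear relation among consecutive terms.
Observation: z(n) - 1·z(n-1) - (2)·z(n-2) = 0 holds for the shown terms, and no order-1 relation z(n) = α·z(n-1) + β fits.
Check at n=3: 1·7 + (2)·1 = 9. ✓

z(n) = z(n-1) + 2z(n-2), z(0) = 3, z(1) = 1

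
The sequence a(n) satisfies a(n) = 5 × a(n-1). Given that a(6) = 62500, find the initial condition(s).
In general a(n) = 5ⁿ · a(0). At n = 6: a(0) = a(6) / 5^6 = 62500 / 15625 = 4.

a(0) = 4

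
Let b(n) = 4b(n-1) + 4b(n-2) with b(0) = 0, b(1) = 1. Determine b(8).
Computing the sequence terms:
0, 1, 4, 20, 96, 464, 2240, 10816, 52224

52224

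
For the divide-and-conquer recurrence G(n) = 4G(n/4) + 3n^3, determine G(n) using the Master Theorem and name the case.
Master Theorem template: G(n) = a·G(n/b) + f(n).
Here: a=4, b=4, f(n)=3n^3
Compute log_b(a) = log_4(4) = 1.
f(n) = 3n^3 = Ω(n^(1+ε)) with ε = 2, and the regularity condition holds (a·f(n/b) = (a/b^3)·f(n) with a/b^3 = 4^-2 < 1). Case 3: G(n) = Θ(f(n)) = Θ(n^3).

Case 3: G(n) = Θ(n^3)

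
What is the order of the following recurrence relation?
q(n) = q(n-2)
The order is the largest lag k for which q(n-k) appears. Here the deepest term is q(n-2), so the order is 2.

Order 2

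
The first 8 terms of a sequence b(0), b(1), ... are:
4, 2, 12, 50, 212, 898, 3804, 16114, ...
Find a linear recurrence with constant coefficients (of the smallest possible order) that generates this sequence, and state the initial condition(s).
Look for the lowest-order linear relation among consecutive terms.
Observation: b(n) - 4·b(n-1) - (1)·b(n-2) = 0 holds for the shown terms, and no order-1 relation b(n) = α·b(n-1) + β fits.
Check at n=3: 4·12 + (1)·2 = 50. ✓

b(n) = 4b(n-1) + b(n-2), b(0) = 4, b(1) = 2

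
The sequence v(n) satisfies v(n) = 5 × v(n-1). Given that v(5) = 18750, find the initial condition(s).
In general v(n) = 5ⁿ · v(0). At n = 5: v(0) = v(5) / 5^5 = 18750 / 3125 = 6.

v(0) = 6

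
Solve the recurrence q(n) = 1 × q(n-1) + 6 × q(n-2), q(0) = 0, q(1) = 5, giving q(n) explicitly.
Recurrence: q(n) = 1 × q(n-1) + 6 × q(n-2), initial: q(0) = 0, q(1) = 5.
Characteristic equation: r² - 1r - 6 = 0, which factors as (r - 3)(r + 2) = 0, so r = 3, -2. General solution q(n) = A·3ⁿ + B·(-2)ⁿ. From q(0) = 0: A + B = 0. From q(1) = 5: 3A - 2B = 5. Solving gives A = 1, B = -1.

q(n) = 3ⁿ - (-2)ⁿ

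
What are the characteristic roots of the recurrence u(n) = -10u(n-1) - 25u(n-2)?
Substitute u(n) = rⁿ and divide through by rⁿ⁻²: r² + 10r + 25 = 0
Factor: (r + 5)² = 0, so r = -5 (double root).
General solution: u(n) = (A + Bn)·(-5)ⁿ

Characteristic: r² + 10r + 25 = 0, Roots: r = -5 (double root)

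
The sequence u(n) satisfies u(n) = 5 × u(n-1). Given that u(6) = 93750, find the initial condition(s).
In general u(n) = 5ⁿ · u(0). At n = 6: u(0) = u(6) / 5^6 = 93750 / 15625 = 6.

u(0) = 6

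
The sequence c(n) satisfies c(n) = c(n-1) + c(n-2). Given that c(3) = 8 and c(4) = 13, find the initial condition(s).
Work backwards using c(k) = c(k+2) - c(k+1):
c(2) = c(4) - c(3) = 13 - 8 = 5
c(1) = c(3) - c(2) = 8 - 5 = 3
c(0) = c(2) - c(1) = 5 - 3 = 2

c(0) = 2, c(1) = 3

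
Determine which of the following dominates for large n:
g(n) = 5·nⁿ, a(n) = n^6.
Comparing growth rates:
Growth-rate hierarchy: log n ≺ any polynomial ≺ any exponential cⁿ (c>1) ≺ n! ≺ nⁿ.
super-exponential nⁿ dominates polynomial degree 6 asymptotically.

g(n) grows faster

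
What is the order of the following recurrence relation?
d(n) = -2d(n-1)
The order is the largest lag k for which d(n-k) appears. Here the deepest term is d(n-1), so the order is 1.

Order 1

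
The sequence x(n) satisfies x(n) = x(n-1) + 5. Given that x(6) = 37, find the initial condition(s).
x(6) = x(0) + 6·5, so x(0) = 37 - 30 = 7.

x(0) = 7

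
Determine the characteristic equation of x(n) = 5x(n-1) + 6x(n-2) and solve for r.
Substitute x(n) = rⁿ and divide through by rⁿ⁻²: r² - 5r - 6 = 0
Factor: (r - 6)(r + 1) = 0, so r = 6, -1.
General solution: x(n) = A·6ⁿ + B·(-1)ⁿ

Characteristic: r² - 5r - 6 = 0, Roots: r = 6, -1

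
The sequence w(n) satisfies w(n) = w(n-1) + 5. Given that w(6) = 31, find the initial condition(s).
w(6) = w(0) + 6·5, so w(0) = 31 - 30 = 1.

w(0) = 1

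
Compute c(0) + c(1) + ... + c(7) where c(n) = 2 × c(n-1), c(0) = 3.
Computing the sequence terms: 3, 6, 12, 24, 48, 96, 192, 384
Adding these values together:

765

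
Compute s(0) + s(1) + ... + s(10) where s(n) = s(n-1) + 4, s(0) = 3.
Computing the sequence terms: 3, 7, 11, 15, 19, 23, 27, 31, 35, 39, 43
Adding these values together:

253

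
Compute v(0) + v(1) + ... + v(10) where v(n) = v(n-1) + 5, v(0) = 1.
Computing the sequence terms: 1, 6, 11, 16, 21, 26, 31, 36, 41, 46, 51
Adding these values together:

286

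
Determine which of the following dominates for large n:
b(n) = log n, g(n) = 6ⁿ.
Comparing growth rates:
Growth-rate hierarchy: log n ≺ any polynomial ≺ any exponential cⁿ (c>1) ≺ n! ≺ nⁿ.
exponential base 6 dominates logarithmic asymptotically.

g(n) grows faster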